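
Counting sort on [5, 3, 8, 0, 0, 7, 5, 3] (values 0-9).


Input: [5, 3, 8, 0, 0, 7, 5, 3]
Counts: [2, 0, 0, 2, 0, 2, 0, 1, 1, 0]

Sorted: [0, 0, 3, 3, 5, 5, 7, 8]


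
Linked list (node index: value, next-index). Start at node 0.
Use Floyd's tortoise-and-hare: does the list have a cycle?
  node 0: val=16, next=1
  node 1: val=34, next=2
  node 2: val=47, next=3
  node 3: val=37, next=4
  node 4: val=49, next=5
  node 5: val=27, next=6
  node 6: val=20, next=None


Floyd's tortoise (slow, +1) and hare (fast, +2):
  init: slow=0, fast=0
  step 1: slow=1, fast=2
  step 2: slow=2, fast=4
  step 3: slow=3, fast=6
  step 4: fast -> None, no cycle

Cycle: no


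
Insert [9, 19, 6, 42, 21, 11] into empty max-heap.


Insert 9: [9]
Insert 19: [19, 9]
Insert 6: [19, 9, 6]
Insert 42: [42, 19, 6, 9]
Insert 21: [42, 21, 6, 9, 19]
Insert 11: [42, 21, 11, 9, 19, 6]

Final heap: [42, 21, 11, 9, 19, 6]


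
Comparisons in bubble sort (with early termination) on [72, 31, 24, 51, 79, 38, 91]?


Algorithm: bubble sort (with early termination)
Input: [72, 31, 24, 51, 79, 38, 91]
Sorted: [24, 31, 38, 51, 72, 79, 91]

18


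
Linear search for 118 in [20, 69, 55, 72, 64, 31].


i=0: 20!=118
i=1: 69!=118
i=2: 55!=118
i=3: 72!=118
i=4: 64!=118
i=5: 31!=118

Not found, 6 comps


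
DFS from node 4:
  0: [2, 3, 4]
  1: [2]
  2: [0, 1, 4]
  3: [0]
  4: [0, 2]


Visit 4, push [2, 0]
Visit 0, push [3, 2]
Visit 2, push [1]
Visit 1, push []
Visit 3, push []

DFS order: [4, 0, 2, 1, 3]


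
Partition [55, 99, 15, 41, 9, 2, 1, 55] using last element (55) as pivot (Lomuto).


Pivot: 55
  55 <= 55: advance i (no swap)
  15 <= 55: swap -> [55, 15, 99, 41, 9, 2, 1, 55]
  41 <= 55: swap -> [55, 15, 41, 99, 9, 2, 1, 55]
  9 <= 55: swap -> [55, 15, 41, 9, 99, 2, 1, 55]
  2 <= 55: swap -> [55, 15, 41, 9, 2, 99, 1, 55]
  1 <= 55: swap -> [55, 15, 41, 9, 2, 1, 99, 55]
Place pivot at 6: [55, 15, 41, 9, 2, 1, 55, 99]

Partitioned: [55, 15, 41, 9, 2, 1, 55, 99]


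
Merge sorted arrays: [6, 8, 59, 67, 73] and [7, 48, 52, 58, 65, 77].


Take 6 from A
Take 7 from B
Take 8 from A
Take 48 from B
Take 52 from B
Take 58 from B
Take 59 from A
Take 65 from B
Take 67 from A
Take 73 from A

Merged: [6, 7, 8, 48, 52, 58, 59, 65, 67, 73, 77]


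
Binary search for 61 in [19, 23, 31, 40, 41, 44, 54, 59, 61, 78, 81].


Step 1: lo=0, hi=10, mid=5, val=44
Step 2: lo=6, hi=10, mid=8, val=61

Found at index 8


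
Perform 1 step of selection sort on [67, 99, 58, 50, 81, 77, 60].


Initial: [67, 99, 58, 50, 81, 77, 60]
Step 1: min=50 at 3
  Swap: [50, 99, 58, 67, 81, 77, 60]

After 1 step: [50, 99, 58, 67, 81, 77, 60]


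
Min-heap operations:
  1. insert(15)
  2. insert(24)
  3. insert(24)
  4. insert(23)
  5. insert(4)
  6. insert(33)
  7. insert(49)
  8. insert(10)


insert(15) -> [15]
insert(24) -> [15, 24]
insert(24) -> [15, 24, 24]
insert(23) -> [15, 23, 24, 24]
insert(4) -> [4, 15, 24, 24, 23]
insert(33) -> [4, 15, 24, 24, 23, 33]
insert(49) -> [4, 15, 24, 24, 23, 33, 49]
insert(10) -> [4, 10, 24, 15, 23, 33, 49, 24]

Final heap: [4, 10, 24, 15, 23, 33, 49, 24]


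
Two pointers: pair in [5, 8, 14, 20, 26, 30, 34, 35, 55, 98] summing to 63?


lo=0(5)+hi=9(98)=103
lo=0(5)+hi=8(55)=60
lo=1(8)+hi=8(55)=63

Yes: 8+55=63


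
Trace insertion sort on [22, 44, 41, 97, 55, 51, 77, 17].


Initial: [22, 44, 41, 97, 55, 51, 77, 17]
Insert 44: [22, 44, 41, 97, 55, 51, 77, 17]
Insert 41: [22, 41, 44, 97, 55, 51, 77, 17]
Insert 97: [22, 41, 44, 97, 55, 51, 77, 17]
Insert 55: [22, 41, 44, 55, 97, 51, 77, 17]
Insert 51: [22, 41, 44, 51, 55, 97, 77, 17]
Insert 77: [22, 41, 44, 51, 55, 77, 97, 17]
Insert 17: [17, 22, 41, 44, 51, 55, 77, 97]

Sorted: [17, 22, 41, 44, 51, 55, 77, 97]


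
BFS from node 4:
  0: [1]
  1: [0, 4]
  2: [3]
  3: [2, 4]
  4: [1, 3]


Visit 4, enqueue [1, 3]
Visit 1, enqueue [0]
Visit 3, enqueue [2]
Visit 0, enqueue []
Visit 2, enqueue []

BFS order: [4, 1, 3, 0, 2]


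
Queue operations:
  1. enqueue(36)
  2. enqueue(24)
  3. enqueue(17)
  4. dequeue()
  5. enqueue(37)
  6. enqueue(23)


enqueue(36) -> [36]
enqueue(24) -> [36, 24]
enqueue(17) -> [36, 24, 17]
dequeue()->36, [24, 17]
enqueue(37) -> [24, 17, 37]
enqueue(23) -> [24, 17, 37, 23]

Final queue: [24, 17, 37, 23]


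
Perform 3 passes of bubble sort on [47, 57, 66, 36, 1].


Initial: [47, 57, 66, 36, 1]
Pass 1: [47, 57, 36, 1, 66] (2 swaps)
Pass 2: [47, 36, 1, 57, 66] (2 swaps)
Pass 3: [36, 1, 47, 57, 66] (2 swaps)

After 3 passes: [36, 1, 47, 57, 66]


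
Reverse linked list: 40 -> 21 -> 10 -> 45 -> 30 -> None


Step 1: curr=40, set curr.next=prev(None) | reversed so far: 40
Step 2: curr=21, set curr.next=prev(40) | reversed so far: 21 -> 40
Step 3: curr=10, set curr.next=prev(21) | reversed so far: 10 -> 21 -> 40
Step 4: curr=45, set curr.next=prev(10) | reversed so far: 45 -> 10 -> 21 -> 40
Step 5: curr=30, set curr.next=prev(45) | reversed so far: 30 -> 45 -> 10 -> 21 -> 40

30 -> 45 -> 10 -> 21 -> 40 -> None


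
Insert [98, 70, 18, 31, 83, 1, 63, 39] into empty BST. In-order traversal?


Insert 98: root
Insert 70: L from 98
Insert 18: L from 98 -> L from 70
Insert 31: L from 98 -> L from 70 -> R from 18
Insert 83: L from 98 -> R from 70
Insert 1: L from 98 -> L from 70 -> L from 18
Insert 63: L from 98 -> L from 70 -> R from 18 -> R from 31
Insert 39: L from 98 -> L from 70 -> R from 18 -> R from 31 -> L from 63

In-order: [1, 18, 31, 39, 63, 70, 83, 98]


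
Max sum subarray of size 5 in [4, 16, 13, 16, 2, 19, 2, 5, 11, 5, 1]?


[0:5]: 51
[1:6]: 66
[2:7]: 52
[3:8]: 44
[4:9]: 39
[5:10]: 42
[6:11]: 24

Max: 66 at [1:6]


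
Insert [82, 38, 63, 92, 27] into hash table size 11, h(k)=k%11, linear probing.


Insert 82: h=5 -> slot 5
Insert 38: h=5, 1 probes -> slot 6
Insert 63: h=8 -> slot 8
Insert 92: h=4 -> slot 4
Insert 27: h=5, 2 probes -> slot 7

Table: [None, None, None, None, 92, 82, 38, 27, 63, None, None]


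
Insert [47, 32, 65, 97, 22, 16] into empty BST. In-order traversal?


Insert 47: root
Insert 32: L from 47
Insert 65: R from 47
Insert 97: R from 47 -> R from 65
Insert 22: L from 47 -> L from 32
Insert 16: L from 47 -> L from 32 -> L from 22

In-order: [16, 22, 32, 47, 65, 97]


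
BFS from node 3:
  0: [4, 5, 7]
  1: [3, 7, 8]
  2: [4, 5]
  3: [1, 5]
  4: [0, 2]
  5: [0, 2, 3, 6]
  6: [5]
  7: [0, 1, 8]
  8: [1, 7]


Visit 3, enqueue [1, 5]
Visit 1, enqueue [7, 8]
Visit 5, enqueue [0, 2, 6]
Visit 7, enqueue []
Visit 8, enqueue []
Visit 0, enqueue [4]
Visit 2, enqueue []
Visit 6, enqueue []
Visit 4, enqueue []

BFS order: [3, 1, 5, 7, 8, 0, 2, 6, 4]


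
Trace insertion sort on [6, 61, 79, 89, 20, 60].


Initial: [6, 61, 79, 89, 20, 60]
Insert 61: [6, 61, 79, 89, 20, 60]
Insert 79: [6, 61, 79, 89, 20, 60]
Insert 89: [6, 61, 79, 89, 20, 60]
Insert 20: [6, 20, 61, 79, 89, 60]
Insert 60: [6, 20, 60, 61, 79, 89]

Sorted: [6, 20, 60, 61, 79, 89]


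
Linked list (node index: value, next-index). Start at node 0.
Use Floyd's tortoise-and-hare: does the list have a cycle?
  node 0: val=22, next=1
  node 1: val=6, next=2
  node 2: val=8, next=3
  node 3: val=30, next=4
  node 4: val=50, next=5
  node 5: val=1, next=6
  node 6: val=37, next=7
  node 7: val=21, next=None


Floyd's tortoise (slow, +1) and hare (fast, +2):
  init: slow=0, fast=0
  step 1: slow=1, fast=2
  step 2: slow=2, fast=4
  step 3: slow=3, fast=6
  step 4: fast 6->7->None, no cycle

Cycle: no


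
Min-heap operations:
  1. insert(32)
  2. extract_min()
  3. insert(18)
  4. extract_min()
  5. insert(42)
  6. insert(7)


insert(32) -> [32]
extract_min()->32, []
insert(18) -> [18]
extract_min()->18, []
insert(42) -> [42]
insert(7) -> [7, 42]

Final heap: [7, 42]


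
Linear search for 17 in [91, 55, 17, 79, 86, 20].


i=0: 91!=17
i=1: 55!=17
i=2: 17==17 found!

Found at 2, 3 comps


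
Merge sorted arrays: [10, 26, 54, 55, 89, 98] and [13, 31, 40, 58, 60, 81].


Take 10 from A
Take 13 from B
Take 26 from A
Take 31 from B
Take 40 from B
Take 54 from A
Take 55 from A
Take 58 from B
Take 60 from B
Take 81 from B

Merged: [10, 13, 26, 31, 40, 54, 55, 58, 60, 81, 89, 98]


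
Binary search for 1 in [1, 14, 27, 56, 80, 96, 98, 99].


Step 1: lo=0, hi=7, mid=3, val=56
Step 2: lo=0, hi=2, mid=1, val=14
Step 3: lo=0, hi=0, mid=0, val=1

Found at index 0


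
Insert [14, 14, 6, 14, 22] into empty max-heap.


Insert 14: [14]
Insert 14: [14, 14]
Insert 6: [14, 14, 6]
Insert 14: [14, 14, 6, 14]
Insert 22: [22, 14, 6, 14, 14]

Final heap: [22, 14, 6, 14, 14]


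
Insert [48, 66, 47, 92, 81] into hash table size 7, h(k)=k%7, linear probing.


Insert 48: h=6 -> slot 6
Insert 66: h=3 -> slot 3
Insert 47: h=5 -> slot 5
Insert 92: h=1 -> slot 1
Insert 81: h=4 -> slot 4

Table: [None, 92, None, 66, 81, 47, 48]


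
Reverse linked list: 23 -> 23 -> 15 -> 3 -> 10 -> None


Step 1: curr=23, set curr.next=prev(None) | reversed so far: 23
Step 2: curr=23, set curr.next=prev(23) | reversed so far: 23 -> 23
Step 3: curr=15, set curr.next=prev(23) | reversed so far: 15 -> 23 -> 23
Step 4: curr=3, set curr.next=prev(15) | reversed so far: 3 -> 15 -> 23 -> 23
Step 5: curr=10, set curr.next=prev(3) | reversed so far: 10 -> 3 -> 15 -> 23 -> 23

10 -> 3 -> 15 -> 23 -> 23 -> None


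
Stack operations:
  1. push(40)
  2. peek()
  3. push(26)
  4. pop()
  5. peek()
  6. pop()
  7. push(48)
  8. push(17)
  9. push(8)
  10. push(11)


push(40) -> [40]
peek()->40
push(26) -> [40, 26]
pop()->26, [40]
peek()->40
pop()->40, []
push(48) -> [48]
push(17) -> [48, 17]
push(8) -> [48, 17, 8]
push(11) -> [48, 17, 8, 11]

Final stack: [48, 17, 8, 11]


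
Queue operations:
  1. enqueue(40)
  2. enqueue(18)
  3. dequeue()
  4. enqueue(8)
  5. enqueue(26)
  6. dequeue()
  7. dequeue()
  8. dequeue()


enqueue(40) -> [40]
enqueue(18) -> [40, 18]
dequeue()->40, [18]
enqueue(8) -> [18, 8]
enqueue(26) -> [18, 8, 26]
dequeue()->18, [8, 26]
dequeue()->8, [26]
dequeue()->26, []

Final queue: []


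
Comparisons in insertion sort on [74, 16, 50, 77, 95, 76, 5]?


Algorithm: insertion sort
Input: [74, 16, 50, 77, 95, 76, 5]
Sorted: [5, 16, 50, 74, 76, 77, 95]

14


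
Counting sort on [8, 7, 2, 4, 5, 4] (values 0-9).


Input: [8, 7, 2, 4, 5, 4]
Counts: [0, 0, 1, 0, 2, 1, 0, 1, 1, 0]

Sorted: [2, 4, 4, 5, 7, 8]


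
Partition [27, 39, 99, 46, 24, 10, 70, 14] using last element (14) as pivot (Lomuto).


Pivot: 14
  10 <= 14: swap -> [10, 39, 99, 46, 24, 27, 70, 14]
Place pivot at 1: [10, 14, 99, 46, 24, 27, 70, 39]

Partitioned: [10, 14, 99, 46, 24, 27, 70, 39]


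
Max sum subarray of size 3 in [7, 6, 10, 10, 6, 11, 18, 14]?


[0:3]: 23
[1:4]: 26
[2:5]: 26
[3:6]: 27
[4:7]: 35
[5:8]: 43

Max: 43 at [5:8]


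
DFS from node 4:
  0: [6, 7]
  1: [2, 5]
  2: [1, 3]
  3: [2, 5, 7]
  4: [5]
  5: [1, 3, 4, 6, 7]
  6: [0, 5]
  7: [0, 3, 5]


Visit 4, push [5]
Visit 5, push [7, 6, 3, 1]
Visit 1, push [2]
Visit 2, push [3]
Visit 3, push [7]
Visit 7, push [0]
Visit 0, push [6]
Visit 6, push []

DFS order: [4, 5, 1, 2, 3, 7, 0, 6]


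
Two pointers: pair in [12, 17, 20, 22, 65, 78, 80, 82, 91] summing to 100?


lo=0(12)+hi=8(91)=103
lo=0(12)+hi=7(82)=94
lo=1(17)+hi=7(82)=99
lo=2(20)+hi=7(82)=102
lo=2(20)+hi=6(80)=100

Yes: 20+80=100


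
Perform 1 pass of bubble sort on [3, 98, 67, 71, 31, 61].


Initial: [3, 98, 67, 71, 31, 61]
Pass 1: [3, 67, 71, 31, 61, 98] (4 swaps)

After 1 pass: [3, 67, 71, 31, 61, 98]


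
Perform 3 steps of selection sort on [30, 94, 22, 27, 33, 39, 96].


Initial: [30, 94, 22, 27, 33, 39, 96]
Step 1: min=22 at 2
  Swap: [22, 94, 30, 27, 33, 39, 96]
Step 2: min=27 at 3
  Swap: [22, 27, 30, 94, 33, 39, 96]
Step 3: min=30 at 2
  Swap: [22, 27, 30, 94, 33, 39, 96]

After 3 steps: [22, 27, 30, 94, 33, 39, 96]


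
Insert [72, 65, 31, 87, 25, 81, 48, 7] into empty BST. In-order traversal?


Insert 72: root
Insert 65: L from 72
Insert 31: L from 72 -> L from 65
Insert 87: R from 72
Insert 25: L from 72 -> L from 65 -> L from 31
Insert 81: R from 72 -> L from 87
Insert 48: L from 72 -> L from 65 -> R from 31
Insert 7: L from 72 -> L from 65 -> L from 31 -> L from 25

In-order: [7, 25, 31, 48, 65, 72, 81, 87]


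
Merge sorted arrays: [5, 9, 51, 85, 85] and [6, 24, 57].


Take 5 from A
Take 6 from B
Take 9 from A
Take 24 from B
Take 51 from A
Take 57 from B

Merged: [5, 6, 9, 24, 51, 57, 85, 85]


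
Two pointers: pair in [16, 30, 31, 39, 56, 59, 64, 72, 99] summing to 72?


lo=0(16)+hi=8(99)=115
lo=0(16)+hi=7(72)=88
lo=0(16)+hi=6(64)=80
lo=0(16)+hi=5(59)=75
lo=0(16)+hi=4(56)=72

Yes: 16+56=72


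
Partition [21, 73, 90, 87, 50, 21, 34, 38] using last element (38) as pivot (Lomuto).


Pivot: 38
  21 <= 38: advance i (no swap)
  21 <= 38: swap -> [21, 21, 90, 87, 50, 73, 34, 38]
  34 <= 38: swap -> [21, 21, 34, 87, 50, 73, 90, 38]
Place pivot at 3: [21, 21, 34, 38, 50, 73, 90, 87]

Partitioned: [21, 21, 34, 38, 50, 73, 90, 87]


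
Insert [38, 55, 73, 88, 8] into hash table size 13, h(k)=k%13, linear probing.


Insert 38: h=12 -> slot 12
Insert 55: h=3 -> slot 3
Insert 73: h=8 -> slot 8
Insert 88: h=10 -> slot 10
Insert 8: h=8, 1 probes -> slot 9

Table: [None, None, None, 55, None, None, None, None, 73, 8, 88, None, 38]


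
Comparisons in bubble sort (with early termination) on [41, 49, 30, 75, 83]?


Algorithm: bubble sort (with early termination)
Input: [41, 49, 30, 75, 83]
Sorted: [30, 41, 49, 75, 83]

9


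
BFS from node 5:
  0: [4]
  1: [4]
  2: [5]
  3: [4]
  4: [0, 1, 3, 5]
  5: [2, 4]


Visit 5, enqueue [2, 4]
Visit 2, enqueue []
Visit 4, enqueue [0, 1, 3]
Visit 0, enqueue []
Visit 1, enqueue []
Visit 3, enqueue []

BFS order: [5, 2, 4, 0, 1, 3]


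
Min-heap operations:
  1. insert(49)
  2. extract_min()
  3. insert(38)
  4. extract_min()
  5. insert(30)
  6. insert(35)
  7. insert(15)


insert(49) -> [49]
extract_min()->49, []
insert(38) -> [38]
extract_min()->38, []
insert(30) -> [30]
insert(35) -> [30, 35]
insert(15) -> [15, 35, 30]

Final heap: [15, 35, 30]


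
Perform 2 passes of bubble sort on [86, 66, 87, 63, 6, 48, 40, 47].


Initial: [86, 66, 87, 63, 6, 48, 40, 47]
Pass 1: [66, 86, 63, 6, 48, 40, 47, 87] (6 swaps)
Pass 2: [66, 63, 6, 48, 40, 47, 86, 87] (5 swaps)

After 2 passes: [66, 63, 6, 48, 40, 47, 86, 87]


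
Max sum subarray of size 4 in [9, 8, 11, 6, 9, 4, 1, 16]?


[0:4]: 34
[1:5]: 34
[2:6]: 30
[3:7]: 20
[4:8]: 30

Max: 34 at [0:4]


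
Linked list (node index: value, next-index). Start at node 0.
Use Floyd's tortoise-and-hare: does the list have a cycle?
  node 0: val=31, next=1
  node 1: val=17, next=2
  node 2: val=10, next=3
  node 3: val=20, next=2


Floyd's tortoise (slow, +1) and hare (fast, +2):
  init: slow=0, fast=0
  step 1: slow=1, fast=2
  step 2: slow=2, fast=2
  slow == fast at node 2: cycle detected

Cycle: yes


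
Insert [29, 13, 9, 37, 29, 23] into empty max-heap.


Insert 29: [29]
Insert 13: [29, 13]
Insert 9: [29, 13, 9]
Insert 37: [37, 29, 9, 13]
Insert 29: [37, 29, 9, 13, 29]
Insert 23: [37, 29, 23, 13, 29, 9]

Final heap: [37, 29, 23, 13, 29, 9]


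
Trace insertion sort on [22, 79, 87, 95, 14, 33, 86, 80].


Initial: [22, 79, 87, 95, 14, 33, 86, 80]
Insert 79: [22, 79, 87, 95, 14, 33, 86, 80]
Insert 87: [22, 79, 87, 95, 14, 33, 86, 80]
Insert 95: [22, 79, 87, 95, 14, 33, 86, 80]
Insert 14: [14, 22, 79, 87, 95, 33, 86, 80]
Insert 33: [14, 22, 33, 79, 87, 95, 86, 80]
Insert 86: [14, 22, 33, 79, 86, 87, 95, 80]
Insert 80: [14, 22, 33, 79, 80, 86, 87, 95]

Sorted: [14, 22, 33, 79, 80, 86, 87, 95]


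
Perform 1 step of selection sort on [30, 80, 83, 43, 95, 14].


Initial: [30, 80, 83, 43, 95, 14]
Step 1: min=14 at 5
  Swap: [14, 80, 83, 43, 95, 30]

After 1 step: [14, 80, 83, 43, 95, 30]


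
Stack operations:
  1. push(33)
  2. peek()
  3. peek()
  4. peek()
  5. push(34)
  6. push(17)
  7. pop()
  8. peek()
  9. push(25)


push(33) -> [33]
peek()->33
peek()->33
peek()->33
push(34) -> [33, 34]
push(17) -> [33, 34, 17]
pop()->17, [33, 34]
peek()->34
push(25) -> [33, 34, 25]

Final stack: [33, 34, 25]


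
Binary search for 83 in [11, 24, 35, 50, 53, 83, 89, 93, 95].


Step 1: lo=0, hi=8, mid=4, val=53
Step 2: lo=5, hi=8, mid=6, val=89
Step 3: lo=5, hi=5, mid=5, val=83

Found at index 5


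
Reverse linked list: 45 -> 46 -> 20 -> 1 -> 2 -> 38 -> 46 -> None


Step 1: curr=45, set curr.next=prev(None) | reversed so far: 45
Step 2: curr=46, set curr.next=prev(45) | reversed so far: 46 -> 45
Step 3: curr=20, set curr.next=prev(46) | reversed so far: 20 -> 46 -> 45
Step 4: curr=1, set curr.next=prev(20) | reversed so far: 1 -> 20 -> 46 -> 45
Step 5: curr=2, set curr.next=prev(1) | reversed so far: 2 -> 1 -> 20 -> 46 -> 45
Step 6: curr=38, set curr.next=prev(2) | reversed so far: 38 -> 2 -> 1 -> 20 -> 46 -> 45
Step 7: curr=46, set curr.next=prev(38) | reversed so far: 46 -> 38 -> 2 -> 1 -> 20 -> 46 -> 45

46 -> 38 -> 2 -> 1 -> 20 -> 46 -> 45 -> None


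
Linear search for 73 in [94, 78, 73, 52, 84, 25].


i=0: 94!=73
i=1: 78!=73
i=2: 73==73 found!

Found at 2, 3 comps


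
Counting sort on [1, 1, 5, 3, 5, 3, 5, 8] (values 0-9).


Input: [1, 1, 5, 3, 5, 3, 5, 8]
Counts: [0, 2, 0, 2, 0, 3, 0, 0, 1, 0]

Sorted: [1, 1, 3, 3, 5, 5, 5, 8]


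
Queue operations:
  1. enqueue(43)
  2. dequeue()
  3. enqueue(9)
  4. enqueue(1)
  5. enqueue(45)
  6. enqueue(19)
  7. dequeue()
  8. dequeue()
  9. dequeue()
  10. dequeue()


enqueue(43) -> [43]
dequeue()->43, []
enqueue(9) -> [9]
enqueue(1) -> [9, 1]
enqueue(45) -> [9, 1, 45]
enqueue(19) -> [9, 1, 45, 19]
dequeue()->9, [1, 45, 19]
dequeue()->1, [45, 19]
dequeue()->45, [19]
dequeue()->19, []

Final queue: []


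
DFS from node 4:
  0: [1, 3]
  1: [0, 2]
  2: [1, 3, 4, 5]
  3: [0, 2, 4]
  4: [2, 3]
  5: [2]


Visit 4, push [3, 2]
Visit 2, push [5, 3, 1]
Visit 1, push [0]
Visit 0, push [3]
Visit 3, push []
Visit 5, push []

DFS order: [4, 2, 1, 0, 3, 5]


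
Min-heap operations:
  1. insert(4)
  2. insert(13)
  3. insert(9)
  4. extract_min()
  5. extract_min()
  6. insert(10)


insert(4) -> [4]
insert(13) -> [4, 13]
insert(9) -> [4, 13, 9]
extract_min()->4, [9, 13]
extract_min()->9, [13]
insert(10) -> [10, 13]

Final heap: [10, 13]


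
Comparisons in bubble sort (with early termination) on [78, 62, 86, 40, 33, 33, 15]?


Algorithm: bubble sort (with early termination)
Input: [78, 62, 86, 40, 33, 33, 15]
Sorted: [15, 33, 33, 40, 62, 78, 86]

21


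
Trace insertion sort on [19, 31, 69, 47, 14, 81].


Initial: [19, 31, 69, 47, 14, 81]
Insert 31: [19, 31, 69, 47, 14, 81]
Insert 69: [19, 31, 69, 47, 14, 81]
Insert 47: [19, 31, 47, 69, 14, 81]
Insert 14: [14, 19, 31, 47, 69, 81]
Insert 81: [14, 19, 31, 47, 69, 81]

Sorted: [14, 19, 31, 47, 69, 81]


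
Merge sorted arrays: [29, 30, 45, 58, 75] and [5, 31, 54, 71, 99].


Take 5 from B
Take 29 from A
Take 30 from A
Take 31 from B
Take 45 from A
Take 54 from B
Take 58 from A
Take 71 from B
Take 75 from A

Merged: [5, 29, 30, 31, 45, 54, 58, 71, 75, 99]


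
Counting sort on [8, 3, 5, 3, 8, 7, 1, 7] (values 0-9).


Input: [8, 3, 5, 3, 8, 7, 1, 7]
Counts: [0, 1, 0, 2, 0, 1, 0, 2, 2, 0]

Sorted: [1, 3, 3, 5, 7, 7, 8, 8]


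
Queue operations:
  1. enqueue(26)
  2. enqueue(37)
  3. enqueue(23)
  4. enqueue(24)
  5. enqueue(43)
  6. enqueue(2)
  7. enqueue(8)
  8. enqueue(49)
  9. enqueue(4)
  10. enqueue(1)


enqueue(26) -> [26]
enqueue(37) -> [26, 37]
enqueue(23) -> [26, 37, 23]
enqueue(24) -> [26, 37, 23, 24]
enqueue(43) -> [26, 37, 23, 24, 43]
enqueue(2) -> [26, 37, 23, 24, 43, 2]
enqueue(8) -> [26, 37, 23, 24, 43, 2, 8]
enqueue(49) -> [26, 37, 23, 24, 43, 2, 8, 49]
enqueue(4) -> [26, 37, 23, 24, 43, 2, 8, 49, 4]
enqueue(1) -> [26, 37, 23, 24, 43, 2, 8, 49, 4, 1]

Final queue: [26, 37, 23, 24, 43, 2, 8, 49, 4, 1]


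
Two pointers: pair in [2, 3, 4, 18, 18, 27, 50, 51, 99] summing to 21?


lo=0(2)+hi=8(99)=101
lo=0(2)+hi=7(51)=53
lo=0(2)+hi=6(50)=52
lo=0(2)+hi=5(27)=29
lo=0(2)+hi=4(18)=20
lo=1(3)+hi=4(18)=21

Yes: 3+18=21


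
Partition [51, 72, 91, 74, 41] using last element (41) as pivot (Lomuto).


Pivot: 41
Place pivot at 0: [41, 72, 91, 74, 51]

Partitioned: [41, 72, 91, 74, 51]


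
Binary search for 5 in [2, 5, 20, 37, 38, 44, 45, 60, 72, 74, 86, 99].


Step 1: lo=0, hi=11, mid=5, val=44
Step 2: lo=0, hi=4, mid=2, val=20
Step 3: lo=0, hi=1, mid=0, val=2
Step 4: lo=1, hi=1, mid=1, val=5

Found at index 1


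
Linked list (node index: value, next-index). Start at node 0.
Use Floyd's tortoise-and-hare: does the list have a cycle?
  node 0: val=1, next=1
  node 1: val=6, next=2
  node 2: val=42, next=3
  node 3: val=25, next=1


Floyd's tortoise (slow, +1) and hare (fast, +2):
  init: slow=0, fast=0
  step 1: slow=1, fast=2
  step 2: slow=2, fast=1
  step 3: slow=3, fast=3
  slow == fast at node 3: cycle detected

Cycle: yes


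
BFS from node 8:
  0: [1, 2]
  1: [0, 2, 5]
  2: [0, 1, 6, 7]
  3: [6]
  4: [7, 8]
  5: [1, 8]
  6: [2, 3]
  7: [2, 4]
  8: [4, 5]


Visit 8, enqueue [4, 5]
Visit 4, enqueue [7]
Visit 5, enqueue [1]
Visit 7, enqueue [2]
Visit 1, enqueue [0]
Visit 2, enqueue [6]
Visit 0, enqueue []
Visit 6, enqueue [3]
Visit 3, enqueue []

BFS order: [8, 4, 5, 7, 1, 2, 0, 6, 3]


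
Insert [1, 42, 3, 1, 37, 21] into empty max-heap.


Insert 1: [1]
Insert 42: [42, 1]
Insert 3: [42, 1, 3]
Insert 1: [42, 1, 3, 1]
Insert 37: [42, 37, 3, 1, 1]
Insert 21: [42, 37, 21, 1, 1, 3]

Final heap: [42, 37, 21, 1, 1, 3]


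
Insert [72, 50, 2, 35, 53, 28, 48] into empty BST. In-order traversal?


Insert 72: root
Insert 50: L from 72
Insert 2: L from 72 -> L from 50
Insert 35: L from 72 -> L from 50 -> R from 2
Insert 53: L from 72 -> R from 50
Insert 28: L from 72 -> L from 50 -> R from 2 -> L from 35
Insert 48: L from 72 -> L from 50 -> R from 2 -> R from 35

In-order: [2, 28, 35, 48, 50, 53, 72]


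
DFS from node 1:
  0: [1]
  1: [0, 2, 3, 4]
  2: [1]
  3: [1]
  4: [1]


Visit 1, push [4, 3, 2, 0]
Visit 0, push []
Visit 2, push []
Visit 3, push []
Visit 4, push []

DFS order: [1, 0, 2, 3, 4]


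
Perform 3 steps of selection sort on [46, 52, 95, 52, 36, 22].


Initial: [46, 52, 95, 52, 36, 22]
Step 1: min=22 at 5
  Swap: [22, 52, 95, 52, 36, 46]
Step 2: min=36 at 4
  Swap: [22, 36, 95, 52, 52, 46]
Step 3: min=46 at 5
  Swap: [22, 36, 46, 52, 52, 95]

After 3 steps: [22, 36, 46, 52, 52, 95]


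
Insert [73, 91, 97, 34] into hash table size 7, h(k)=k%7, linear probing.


Insert 73: h=3 -> slot 3
Insert 91: h=0 -> slot 0
Insert 97: h=6 -> slot 6
Insert 34: h=6, 2 probes -> slot 1

Table: [91, 34, None, 73, None, None, 97]


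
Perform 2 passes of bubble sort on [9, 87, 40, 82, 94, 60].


Initial: [9, 87, 40, 82, 94, 60]
Pass 1: [9, 40, 82, 87, 60, 94] (3 swaps)
Pass 2: [9, 40, 82, 60, 87, 94] (1 swaps)

After 2 passes: [9, 40, 82, 60, 87, 94]


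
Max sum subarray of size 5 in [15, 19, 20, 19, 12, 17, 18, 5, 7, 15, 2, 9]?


[0:5]: 85
[1:6]: 87
[2:7]: 86
[3:8]: 71
[4:9]: 59
[5:10]: 62
[6:11]: 47
[7:12]: 38

Max: 87 at [1:6]


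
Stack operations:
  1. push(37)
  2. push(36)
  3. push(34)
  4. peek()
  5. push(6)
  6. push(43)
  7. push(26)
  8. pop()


push(37) -> [37]
push(36) -> [37, 36]
push(34) -> [37, 36, 34]
peek()->34
push(6) -> [37, 36, 34, 6]
push(43) -> [37, 36, 34, 6, 43]
push(26) -> [37, 36, 34, 6, 43, 26]
pop()->26, [37, 36, 34, 6, 43]

Final stack: [37, 36, 34, 6, 43]


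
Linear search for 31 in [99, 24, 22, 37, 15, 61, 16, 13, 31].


i=0: 99!=31
i=1: 24!=31
i=2: 22!=31
i=3: 37!=31
i=4: 15!=31
i=5: 61!=31
i=6: 16!=31
i=7: 13!=31
i=8: 31==31 found!

Found at 8, 9 comps


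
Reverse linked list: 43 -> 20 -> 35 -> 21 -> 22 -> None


Step 1: curr=43, set curr.next=prev(None) | reversed so far: 43
Step 2: curr=20, set curr.next=prev(43) | reversed so far: 20 -> 43
Step 3: curr=35, set curr.next=prev(20) | reversed so far: 35 -> 20 -> 43
Step 4: curr=21, set curr.next=prev(35) | reversed so far: 21 -> 35 -> 20 -> 43
Step 5: curr=22, set curr.next=prev(21) | reversed so far: 22 -> 21 -> 35 -> 20 -> 43

22 -> 21 -> 35 -> 20 -> 43 -> None


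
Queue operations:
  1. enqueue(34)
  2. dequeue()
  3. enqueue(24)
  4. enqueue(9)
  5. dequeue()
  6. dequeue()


enqueue(34) -> [34]
dequeue()->34, []
enqueue(24) -> [24]
enqueue(9) -> [24, 9]
dequeue()->24, [9]
dequeue()->9, []

Final queue: []


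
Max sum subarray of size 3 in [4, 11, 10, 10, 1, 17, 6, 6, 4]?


[0:3]: 25
[1:4]: 31
[2:5]: 21
[3:6]: 28
[4:7]: 24
[5:8]: 29
[6:9]: 16

Max: 31 at [1:4]


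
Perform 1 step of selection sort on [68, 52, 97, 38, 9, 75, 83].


Initial: [68, 52, 97, 38, 9, 75, 83]
Step 1: min=9 at 4
  Swap: [9, 52, 97, 38, 68, 75, 83]

After 1 step: [9, 52, 97, 38, 68, 75, 83]


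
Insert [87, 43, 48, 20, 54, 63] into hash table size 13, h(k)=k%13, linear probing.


Insert 87: h=9 -> slot 9
Insert 43: h=4 -> slot 4
Insert 48: h=9, 1 probes -> slot 10
Insert 20: h=7 -> slot 7
Insert 54: h=2 -> slot 2
Insert 63: h=11 -> slot 11

Table: [None, None, 54, None, 43, None, None, 20, None, 87, 48, 63, None]


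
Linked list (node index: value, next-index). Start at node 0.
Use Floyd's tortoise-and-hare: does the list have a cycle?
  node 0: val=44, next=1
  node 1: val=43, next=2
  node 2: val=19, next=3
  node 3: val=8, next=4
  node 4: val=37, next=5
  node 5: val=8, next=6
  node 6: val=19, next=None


Floyd's tortoise (slow, +1) and hare (fast, +2):
  init: slow=0, fast=0
  step 1: slow=1, fast=2
  step 2: slow=2, fast=4
  step 3: slow=3, fast=6
  step 4: fast -> None, no cycle

Cycle: no


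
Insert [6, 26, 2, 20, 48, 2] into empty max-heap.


Insert 6: [6]
Insert 26: [26, 6]
Insert 2: [26, 6, 2]
Insert 20: [26, 20, 2, 6]
Insert 48: [48, 26, 2, 6, 20]
Insert 2: [48, 26, 2, 6, 20, 2]

Final heap: [48, 26, 2, 6, 20, 2]


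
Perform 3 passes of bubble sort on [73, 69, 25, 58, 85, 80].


Initial: [73, 69, 25, 58, 85, 80]
Pass 1: [69, 25, 58, 73, 80, 85] (4 swaps)
Pass 2: [25, 58, 69, 73, 80, 85] (2 swaps)
Pass 3: [25, 58, 69, 73, 80, 85] (0 swaps)

After 3 passes: [25, 58, 69, 73, 80, 85]


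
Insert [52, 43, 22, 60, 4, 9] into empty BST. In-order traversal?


Insert 52: root
Insert 43: L from 52
Insert 22: L from 52 -> L from 43
Insert 60: R from 52
Insert 4: L from 52 -> L from 43 -> L from 22
Insert 9: L from 52 -> L from 43 -> L from 22 -> R from 4

In-order: [4, 9, 22, 43, 52, 60]


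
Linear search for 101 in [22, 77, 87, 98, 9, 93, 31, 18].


i=0: 22!=101
i=1: 77!=101
i=2: 87!=101
i=3: 98!=101
i=4: 9!=101
i=5: 93!=101
i=6: 31!=101
i=7: 18!=101

Not found, 8 comps


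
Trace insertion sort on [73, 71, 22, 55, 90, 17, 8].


Initial: [73, 71, 22, 55, 90, 17, 8]
Insert 71: [71, 73, 22, 55, 90, 17, 8]
Insert 22: [22, 71, 73, 55, 90, 17, 8]
Insert 55: [22, 55, 71, 73, 90, 17, 8]
Insert 90: [22, 55, 71, 73, 90, 17, 8]
Insert 17: [17, 22, 55, 71, 73, 90, 8]
Insert 8: [8, 17, 22, 55, 71, 73, 90]

Sorted: [8, 17, 22, 55, 71, 73, 90]


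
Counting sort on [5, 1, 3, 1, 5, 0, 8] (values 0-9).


Input: [5, 1, 3, 1, 5, 0, 8]
Counts: [1, 2, 0, 1, 0, 2, 0, 0, 1, 0]

Sorted: [0, 1, 1, 3, 5, 5, 8]


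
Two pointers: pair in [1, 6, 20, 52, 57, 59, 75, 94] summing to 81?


lo=0(1)+hi=7(94)=95
lo=0(1)+hi=6(75)=76
lo=1(6)+hi=6(75)=81

Yes: 6+75=81


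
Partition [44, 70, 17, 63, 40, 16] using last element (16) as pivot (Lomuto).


Pivot: 16
Place pivot at 0: [16, 70, 17, 63, 40, 44]

Partitioned: [16, 70, 17, 63, 40, 44]


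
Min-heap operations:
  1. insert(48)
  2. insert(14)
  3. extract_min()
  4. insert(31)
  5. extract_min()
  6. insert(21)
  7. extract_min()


insert(48) -> [48]
insert(14) -> [14, 48]
extract_min()->14, [48]
insert(31) -> [31, 48]
extract_min()->31, [48]
insert(21) -> [21, 48]
extract_min()->21, [48]

Final heap: [48]


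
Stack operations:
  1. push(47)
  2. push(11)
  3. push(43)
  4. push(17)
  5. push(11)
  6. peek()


push(47) -> [47]
push(11) -> [47, 11]
push(43) -> [47, 11, 43]
push(17) -> [47, 11, 43, 17]
push(11) -> [47, 11, 43, 17, 11]
peek()->11

Final stack: [47, 11, 43, 17, 11]


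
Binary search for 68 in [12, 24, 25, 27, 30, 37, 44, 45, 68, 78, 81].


Step 1: lo=0, hi=10, mid=5, val=37
Step 2: lo=6, hi=10, mid=8, val=68

Found at index 8


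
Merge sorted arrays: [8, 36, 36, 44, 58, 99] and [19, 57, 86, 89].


Take 8 from A
Take 19 from B
Take 36 from A
Take 36 from A
Take 44 from A
Take 57 from B
Take 58 from A
Take 86 from B
Take 89 from B

Merged: [8, 19, 36, 36, 44, 57, 58, 86, 89, 99]


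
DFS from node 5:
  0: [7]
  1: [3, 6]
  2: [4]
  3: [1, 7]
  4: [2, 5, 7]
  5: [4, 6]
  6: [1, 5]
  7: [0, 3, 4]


Visit 5, push [6, 4]
Visit 4, push [7, 2]
Visit 2, push []
Visit 7, push [3, 0]
Visit 0, push []
Visit 3, push [1]
Visit 1, push [6]
Visit 6, push []

DFS order: [5, 4, 2, 7, 0, 3, 1, 6]


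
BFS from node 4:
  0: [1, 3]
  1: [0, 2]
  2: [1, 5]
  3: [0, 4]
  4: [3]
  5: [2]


Visit 4, enqueue [3]
Visit 3, enqueue [0]
Visit 0, enqueue [1]
Visit 1, enqueue [2]
Visit 2, enqueue [5]
Visit 5, enqueue []

BFS order: [4, 3, 0, 1, 2, 5]


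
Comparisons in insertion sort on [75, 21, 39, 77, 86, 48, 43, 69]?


Algorithm: insertion sort
Input: [75, 21, 39, 77, 86, 48, 43, 69]
Sorted: [21, 39, 43, 48, 69, 75, 77, 86]

18


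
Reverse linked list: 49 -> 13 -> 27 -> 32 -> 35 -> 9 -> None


Step 1: curr=49, set curr.next=prev(None) | reversed so far: 49
Step 2: curr=13, set curr.next=prev(49) | reversed so far: 13 -> 49
Step 3: curr=27, set curr.next=prev(13) | reversed so far: 27 -> 13 -> 49
Step 4: curr=32, set curr.next=prev(27) | reversed so far: 32 -> 27 -> 13 -> 49
Step 5: curr=35, set curr.next=prev(32) | reversed so far: 35 -> 32 -> 27 -> 13 -> 49
Step 6: curr=9, set curr.next=prev(35) | reversed so far: 9 -> 35 -> 32 -> 27 -> 13 -> 49

9 -> 35 -> 32 -> 27 -> 13 -> 49 -> None


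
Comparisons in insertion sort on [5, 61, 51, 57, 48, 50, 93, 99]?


Algorithm: insertion sort
Input: [5, 61, 51, 57, 48, 50, 93, 99]
Sorted: [5, 48, 50, 51, 57, 61, 93, 99]

15


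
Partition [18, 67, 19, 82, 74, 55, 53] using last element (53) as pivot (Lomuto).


Pivot: 53
  18 <= 53: advance i (no swap)
  19 <= 53: swap -> [18, 19, 67, 82, 74, 55, 53]
Place pivot at 2: [18, 19, 53, 82, 74, 55, 67]

Partitioned: [18, 19, 53, 82, 74, 55, 67]


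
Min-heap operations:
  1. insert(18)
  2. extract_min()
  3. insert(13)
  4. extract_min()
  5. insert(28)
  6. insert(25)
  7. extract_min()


insert(18) -> [18]
extract_min()->18, []
insert(13) -> [13]
extract_min()->13, []
insert(28) -> [28]
insert(25) -> [25, 28]
extract_min()->25, [28]

Final heap: [28]


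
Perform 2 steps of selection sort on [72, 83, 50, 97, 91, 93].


Initial: [72, 83, 50, 97, 91, 93]
Step 1: min=50 at 2
  Swap: [50, 83, 72, 97, 91, 93]
Step 2: min=72 at 2
  Swap: [50, 72, 83, 97, 91, 93]

After 2 steps: [50, 72, 83, 97, 91, 93]


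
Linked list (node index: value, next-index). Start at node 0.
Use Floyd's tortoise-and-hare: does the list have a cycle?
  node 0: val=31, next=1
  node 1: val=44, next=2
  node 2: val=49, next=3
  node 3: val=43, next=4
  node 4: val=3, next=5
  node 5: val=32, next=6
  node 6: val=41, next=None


Floyd's tortoise (slow, +1) and hare (fast, +2):
  init: slow=0, fast=0
  step 1: slow=1, fast=2
  step 2: slow=2, fast=4
  step 3: slow=3, fast=6
  step 4: fast -> None, no cycle

Cycle: no


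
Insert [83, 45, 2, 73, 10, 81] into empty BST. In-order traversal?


Insert 83: root
Insert 45: L from 83
Insert 2: L from 83 -> L from 45
Insert 73: L from 83 -> R from 45
Insert 10: L from 83 -> L from 45 -> R from 2
Insert 81: L from 83 -> R from 45 -> R from 73

In-order: [2, 10, 45, 73, 81, 83]


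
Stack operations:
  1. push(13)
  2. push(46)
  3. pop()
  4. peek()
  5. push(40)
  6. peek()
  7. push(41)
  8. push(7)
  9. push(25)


push(13) -> [13]
push(46) -> [13, 46]
pop()->46, [13]
peek()->13
push(40) -> [13, 40]
peek()->40
push(41) -> [13, 40, 41]
push(7) -> [13, 40, 41, 7]
push(25) -> [13, 40, 41, 7, 25]

Final stack: [13, 40, 41, 7, 25]


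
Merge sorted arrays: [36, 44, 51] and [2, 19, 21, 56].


Take 2 from B
Take 19 from B
Take 21 from B
Take 36 from A
Take 44 from A
Take 51 from A

Merged: [2, 19, 21, 36, 44, 51, 56]


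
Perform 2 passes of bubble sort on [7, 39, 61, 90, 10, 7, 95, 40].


Initial: [7, 39, 61, 90, 10, 7, 95, 40]
Pass 1: [7, 39, 61, 10, 7, 90, 40, 95] (3 swaps)
Pass 2: [7, 39, 10, 7, 61, 40, 90, 95] (3 swaps)

After 2 passes: [7, 39, 10, 7, 61, 40, 90, 95]


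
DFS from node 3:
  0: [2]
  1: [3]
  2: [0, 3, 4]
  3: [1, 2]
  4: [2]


Visit 3, push [2, 1]
Visit 1, push []
Visit 2, push [4, 0]
Visit 0, push []
Visit 4, push []

DFS order: [3, 1, 2, 0, 4]


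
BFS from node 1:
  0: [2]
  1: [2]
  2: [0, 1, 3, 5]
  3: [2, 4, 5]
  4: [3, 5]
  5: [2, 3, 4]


Visit 1, enqueue [2]
Visit 2, enqueue [0, 3, 5]
Visit 0, enqueue []
Visit 3, enqueue [4]
Visit 5, enqueue []
Visit 4, enqueue []

BFS order: [1, 2, 0, 3, 5, 4]


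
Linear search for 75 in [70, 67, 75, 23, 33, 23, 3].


i=0: 70!=75
i=1: 67!=75
i=2: 75==75 found!

Found at 2, 3 comps


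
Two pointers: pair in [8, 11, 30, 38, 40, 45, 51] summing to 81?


lo=0(8)+hi=6(51)=59
lo=1(11)+hi=6(51)=62
lo=2(30)+hi=6(51)=81

Yes: 30+51=81


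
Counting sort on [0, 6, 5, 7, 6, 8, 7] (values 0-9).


Input: [0, 6, 5, 7, 6, 8, 7]
Counts: [1, 0, 0, 0, 0, 1, 2, 2, 1, 0]

Sorted: [0, 5, 6, 6, 7, 7, 8]


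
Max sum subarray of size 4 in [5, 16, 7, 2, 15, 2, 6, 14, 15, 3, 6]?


[0:4]: 30
[1:5]: 40
[2:6]: 26
[3:7]: 25
[4:8]: 37
[5:9]: 37
[6:10]: 38
[7:11]: 38

Max: 40 at [1:5]


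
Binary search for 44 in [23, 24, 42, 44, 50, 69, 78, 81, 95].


Step 1: lo=0, hi=8, mid=4, val=50
Step 2: lo=0, hi=3, mid=1, val=24
Step 3: lo=2, hi=3, mid=2, val=42
Step 4: lo=3, hi=3, mid=3, val=44

Found at index 3


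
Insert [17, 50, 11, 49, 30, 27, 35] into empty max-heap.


Insert 17: [17]
Insert 50: [50, 17]
Insert 11: [50, 17, 11]
Insert 49: [50, 49, 11, 17]
Insert 30: [50, 49, 11, 17, 30]
Insert 27: [50, 49, 27, 17, 30, 11]
Insert 35: [50, 49, 35, 17, 30, 11, 27]

Final heap: [50, 49, 35, 17, 30, 11, 27]


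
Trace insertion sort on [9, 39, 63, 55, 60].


Initial: [9, 39, 63, 55, 60]
Insert 39: [9, 39, 63, 55, 60]
Insert 63: [9, 39, 63, 55, 60]
Insert 55: [9, 39, 55, 63, 60]
Insert 60: [9, 39, 55, 60, 63]

Sorted: [9, 39, 55, 60, 63]


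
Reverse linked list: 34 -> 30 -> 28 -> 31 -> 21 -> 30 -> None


Step 1: curr=34, set curr.next=prev(None) | reversed so far: 34
Step 2: curr=30, set curr.next=prev(34) | reversed so far: 30 -> 34
Step 3: curr=28, set curr.next=prev(30) | reversed so far: 28 -> 30 -> 34
Step 4: curr=31, set curr.next=prev(28) | reversed so far: 31 -> 28 -> 30 -> 34
Step 5: curr=21, set curr.next=prev(31) | reversed so far: 21 -> 31 -> 28 -> 30 -> 34
Step 6: curr=30, set curr.next=prev(21) | reversed so far: 30 -> 21 -> 31 -> 28 -> 30 -> 34

30 -> 21 -> 31 -> 28 -> 30 -> 34 -> None


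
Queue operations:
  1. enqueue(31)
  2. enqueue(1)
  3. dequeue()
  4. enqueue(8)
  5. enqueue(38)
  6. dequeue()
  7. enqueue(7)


enqueue(31) -> [31]
enqueue(1) -> [31, 1]
dequeue()->31, [1]
enqueue(8) -> [1, 8]
enqueue(38) -> [1, 8, 38]
dequeue()->1, [8, 38]
enqueue(7) -> [8, 38, 7]

Final queue: [8, 38, 7]


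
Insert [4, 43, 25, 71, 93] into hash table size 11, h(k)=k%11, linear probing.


Insert 4: h=4 -> slot 4
Insert 43: h=10 -> slot 10
Insert 25: h=3 -> slot 3
Insert 71: h=5 -> slot 5
Insert 93: h=5, 1 probes -> slot 6

Table: [None, None, None, 25, 4, 71, 93, None, None, None, 43]


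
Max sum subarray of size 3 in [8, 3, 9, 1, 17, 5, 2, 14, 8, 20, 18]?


[0:3]: 20
[1:4]: 13
[2:5]: 27
[3:6]: 23
[4:7]: 24
[5:8]: 21
[6:9]: 24
[7:10]: 42
[8:11]: 46

Max: 46 at [8:11]


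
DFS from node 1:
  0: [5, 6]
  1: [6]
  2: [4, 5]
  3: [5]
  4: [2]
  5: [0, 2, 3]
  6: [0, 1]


Visit 1, push [6]
Visit 6, push [0]
Visit 0, push [5]
Visit 5, push [3, 2]
Visit 2, push [4]
Visit 4, push []
Visit 3, push []

DFS order: [1, 6, 0, 5, 2, 4, 3]


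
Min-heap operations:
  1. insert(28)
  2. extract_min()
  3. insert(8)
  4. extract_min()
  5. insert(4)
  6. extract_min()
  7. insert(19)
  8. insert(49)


insert(28) -> [28]
extract_min()->28, []
insert(8) -> [8]
extract_min()->8, []
insert(4) -> [4]
extract_min()->4, []
insert(19) -> [19]
insert(49) -> [19, 49]

Final heap: [19, 49]


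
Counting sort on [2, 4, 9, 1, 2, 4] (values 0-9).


Input: [2, 4, 9, 1, 2, 4]
Counts: [0, 1, 2, 0, 2, 0, 0, 0, 0, 1]

Sorted: [1, 2, 2, 4, 4, 9]


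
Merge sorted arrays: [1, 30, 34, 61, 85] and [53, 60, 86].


Take 1 from A
Take 30 from A
Take 34 from A
Take 53 from B
Take 60 from B
Take 61 from A
Take 85 from A

Merged: [1, 30, 34, 53, 60, 61, 85, 86]


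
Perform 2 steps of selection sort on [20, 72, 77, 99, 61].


Initial: [20, 72, 77, 99, 61]
Step 1: min=20 at 0
  Swap: [20, 72, 77, 99, 61]
Step 2: min=61 at 4
  Swap: [20, 61, 77, 99, 72]

After 2 steps: [20, 61, 77, 99, 72]


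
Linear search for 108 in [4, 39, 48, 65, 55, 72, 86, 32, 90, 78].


i=0: 4!=108
i=1: 39!=108
i=2: 48!=108
i=3: 65!=108
i=4: 55!=108
i=5: 72!=108
i=6: 86!=108
i=7: 32!=108
i=8: 90!=108
i=9: 78!=108

Not found, 10 comps


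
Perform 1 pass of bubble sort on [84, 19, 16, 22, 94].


Initial: [84, 19, 16, 22, 94]
Pass 1: [19, 16, 22, 84, 94] (3 swaps)

After 1 pass: [19, 16, 22, 84, 94]


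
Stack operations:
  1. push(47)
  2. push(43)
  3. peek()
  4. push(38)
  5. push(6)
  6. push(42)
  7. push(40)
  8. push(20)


push(47) -> [47]
push(43) -> [47, 43]
peek()->43
push(38) -> [47, 43, 38]
push(6) -> [47, 43, 38, 6]
push(42) -> [47, 43, 38, 6, 42]
push(40) -> [47, 43, 38, 6, 42, 40]
push(20) -> [47, 43, 38, 6, 42, 40, 20]

Final stack: [47, 43, 38, 6, 42, 40, 20]


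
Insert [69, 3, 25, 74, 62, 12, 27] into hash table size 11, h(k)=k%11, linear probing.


Insert 69: h=3 -> slot 3
Insert 3: h=3, 1 probes -> slot 4
Insert 25: h=3, 2 probes -> slot 5
Insert 74: h=8 -> slot 8
Insert 62: h=7 -> slot 7
Insert 12: h=1 -> slot 1
Insert 27: h=5, 1 probes -> slot 6

Table: [None, 12, None, 69, 3, 25, 27, 62, 74, None, None]


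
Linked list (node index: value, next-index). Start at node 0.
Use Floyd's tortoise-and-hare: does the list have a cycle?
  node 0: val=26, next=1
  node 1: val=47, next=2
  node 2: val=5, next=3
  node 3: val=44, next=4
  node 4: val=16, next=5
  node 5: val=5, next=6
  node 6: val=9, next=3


Floyd's tortoise (slow, +1) and hare (fast, +2):
  init: slow=0, fast=0
  step 1: slow=1, fast=2
  step 2: slow=2, fast=4
  step 3: slow=3, fast=6
  step 4: slow=4, fast=4
  slow == fast at node 4: cycle detected

Cycle: yes


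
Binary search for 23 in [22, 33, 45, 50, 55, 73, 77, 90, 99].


Step 1: lo=0, hi=8, mid=4, val=55
Step 2: lo=0, hi=3, mid=1, val=33
Step 3: lo=0, hi=0, mid=0, val=22

Not found


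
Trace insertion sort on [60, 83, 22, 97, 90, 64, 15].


Initial: [60, 83, 22, 97, 90, 64, 15]
Insert 83: [60, 83, 22, 97, 90, 64, 15]
Insert 22: [22, 60, 83, 97, 90, 64, 15]
Insert 97: [22, 60, 83, 97, 90, 64, 15]
Insert 90: [22, 60, 83, 90, 97, 64, 15]
Insert 64: [22, 60, 64, 83, 90, 97, 15]
Insert 15: [15, 22, 60, 64, 83, 90, 97]

Sorted: [15, 22, 60, 64, 83, 90, 97]


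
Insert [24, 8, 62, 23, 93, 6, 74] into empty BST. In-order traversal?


Insert 24: root
Insert 8: L from 24
Insert 62: R from 24
Insert 23: L from 24 -> R from 8
Insert 93: R from 24 -> R from 62
Insert 6: L from 24 -> L from 8
Insert 74: R from 24 -> R from 62 -> L from 93

In-order: [6, 8, 23, 24, 62, 74, 93]


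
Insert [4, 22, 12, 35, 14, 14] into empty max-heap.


Insert 4: [4]
Insert 22: [22, 4]
Insert 12: [22, 4, 12]
Insert 35: [35, 22, 12, 4]
Insert 14: [35, 22, 12, 4, 14]
Insert 14: [35, 22, 14, 4, 14, 12]

Final heap: [35, 22, 14, 4, 14, 12]


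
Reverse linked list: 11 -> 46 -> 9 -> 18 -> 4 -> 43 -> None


Step 1: curr=11, set curr.next=prev(None) | reversed so far: 11
Step 2: curr=46, set curr.next=prev(11) | reversed so far: 46 -> 11
Step 3: curr=9, set curr.next=prev(46) | reversed so far: 9 -> 46 -> 11
Step 4: curr=18, set curr.next=prev(9) | reversed so far: 18 -> 9 -> 46 -> 11
Step 5: curr=4, set curr.next=prev(18) | reversed so far: 4 -> 18 -> 9 -> 46 -> 11
Step 6: curr=43, set curr.next=prev(4) | reversed so far: 43 -> 4 -> 18 -> 9 -> 46 -> 11

43 -> 4 -> 18 -> 9 -> 46 -> 11 -> None
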